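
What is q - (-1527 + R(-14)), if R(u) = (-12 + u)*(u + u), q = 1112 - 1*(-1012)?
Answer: 2923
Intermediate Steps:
q = 2124 (q = 1112 + 1012 = 2124)
R(u) = 2*u*(-12 + u) (R(u) = (-12 + u)*(2*u) = 2*u*(-12 + u))
q - (-1527 + R(-14)) = 2124 - (-1527 + 2*(-14)*(-12 - 14)) = 2124 - (-1527 + 2*(-14)*(-26)) = 2124 - (-1527 + 728) = 2124 - 1*(-799) = 2124 + 799 = 2923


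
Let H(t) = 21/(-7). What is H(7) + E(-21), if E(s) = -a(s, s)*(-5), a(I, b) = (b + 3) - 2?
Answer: -103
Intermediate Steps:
a(I, b) = 1 + b (a(I, b) = (3 + b) - 2 = 1 + b)
E(s) = 5 + 5*s (E(s) = -(1 + s)*(-5) = (-1 - s)*(-5) = 5 + 5*s)
H(t) = -3 (H(t) = 21*(-⅐) = -3)
H(7) + E(-21) = -3 + (5 + 5*(-21)) = -3 + (5 - 105) = -3 - 100 = -103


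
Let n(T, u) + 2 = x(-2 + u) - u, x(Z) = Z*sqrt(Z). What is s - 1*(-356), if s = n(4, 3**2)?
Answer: 345 + 7*sqrt(7) ≈ 363.52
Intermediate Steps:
x(Z) = Z**(3/2)
n(T, u) = -2 + (-2 + u)**(3/2) - u (n(T, u) = -2 + ((-2 + u)**(3/2) - u) = -2 + (-2 + u)**(3/2) - u)
s = -11 + 7*sqrt(7) (s = -2 + (-2 + 3**2)**(3/2) - 1*3**2 = -2 + (-2 + 9)**(3/2) - 1*9 = -2 + 7**(3/2) - 9 = -2 + 7*sqrt(7) - 9 = -11 + 7*sqrt(7) ≈ 7.5203)
s - 1*(-356) = (-11 + 7*sqrt(7)) - 1*(-356) = (-11 + 7*sqrt(7)) + 356 = 345 + 7*sqrt(7)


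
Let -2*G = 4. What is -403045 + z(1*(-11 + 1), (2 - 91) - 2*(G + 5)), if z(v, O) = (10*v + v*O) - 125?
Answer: -402320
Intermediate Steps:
G = -2 (G = -1/2*4 = -2)
z(v, O) = -125 + 10*v + O*v (z(v, O) = (10*v + O*v) - 125 = -125 + 10*v + O*v)
-403045 + z(1*(-11 + 1), (2 - 91) - 2*(G + 5)) = -403045 + (-125 + 10*(1*(-11 + 1)) + ((2 - 91) - 2*(-2 + 5))*(1*(-11 + 1))) = -403045 + (-125 + 10*(1*(-10)) + (-89 - 2*3)*(1*(-10))) = -403045 + (-125 + 10*(-10) + (-89 - 6)*(-10)) = -403045 + (-125 - 100 - 95*(-10)) = -403045 + (-125 - 100 + 950) = -403045 + 725 = -402320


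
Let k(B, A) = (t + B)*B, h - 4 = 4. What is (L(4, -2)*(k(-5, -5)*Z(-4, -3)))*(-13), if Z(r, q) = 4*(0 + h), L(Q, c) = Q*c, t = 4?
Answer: 16640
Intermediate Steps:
h = 8 (h = 4 + 4 = 8)
k(B, A) = B*(4 + B) (k(B, A) = (4 + B)*B = B*(4 + B))
Z(r, q) = 32 (Z(r, q) = 4*(0 + 8) = 4*8 = 32)
(L(4, -2)*(k(-5, -5)*Z(-4, -3)))*(-13) = ((4*(-2))*(-5*(4 - 5)*32))*(-13) = -8*(-5*(-1))*32*(-13) = -40*32*(-13) = -8*160*(-13) = -1280*(-13) = 16640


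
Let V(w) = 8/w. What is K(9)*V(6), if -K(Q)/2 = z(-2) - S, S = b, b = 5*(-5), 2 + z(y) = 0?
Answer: -184/3 ≈ -61.333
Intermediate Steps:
z(y) = -2 (z(y) = -2 + 0 = -2)
b = -25
S = -25
K(Q) = -46 (K(Q) = -2*(-2 - 1*(-25)) = -2*(-2 + 25) = -2*23 = -46)
K(9)*V(6) = -368/6 = -46*4/3 = -184/3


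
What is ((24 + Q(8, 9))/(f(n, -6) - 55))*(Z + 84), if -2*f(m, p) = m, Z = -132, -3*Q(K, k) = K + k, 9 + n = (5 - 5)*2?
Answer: 1760/101 ≈ 17.426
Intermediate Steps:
n = -9 (n = -9 + (5 - 5)*2 = -9 + 0*2 = -9 + 0 = -9)
Q(K, k) = -K/3 - k/3 (Q(K, k) = -(K + k)/3 = -K/3 - k/3)
f(m, p) = -m/2
((24 + Q(8, 9))/(f(n, -6) - 55))*(Z + 84) = ((24 + (-⅓*8 - ⅓*9))/(-½*(-9) - 55))*(-132 + 84) = ((24 + (-8/3 - 3))/(9/2 - 55))*(-48) = ((24 - 17/3)/(-101/2))*(-48) = ((55/3)*(-2/101))*(-48) = -110/303*(-48) = 1760/101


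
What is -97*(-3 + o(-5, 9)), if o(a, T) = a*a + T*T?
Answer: -9991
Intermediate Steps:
o(a, T) = T² + a² (o(a, T) = a² + T² = T² + a²)
-97*(-3 + o(-5, 9)) = -97*(-3 + (9² + (-5)²)) = -97*(-3 + (81 + 25)) = -97*(-3 + 106) = -97*103 = -9991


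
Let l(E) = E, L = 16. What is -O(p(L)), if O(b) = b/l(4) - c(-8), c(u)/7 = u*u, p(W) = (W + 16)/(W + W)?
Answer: 1791/4 ≈ 447.75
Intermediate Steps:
p(W) = (16 + W)/(2*W) (p(W) = (16 + W)/((2*W)) = (16 + W)*(1/(2*W)) = (16 + W)/(2*W))
c(u) = 7*u² (c(u) = 7*(u*u) = 7*u²)
O(b) = -448 + b/4 (O(b) = b/4 - 7*(-8)² = b*(¼) - 7*64 = b/4 - 1*448 = b/4 - 448 = -448 + b/4)
-O(p(L)) = -(-448 + ((½)*(16 + 16)/16)/4) = -(-448 + ((½)*(1/16)*32)/4) = -(-448 + (¼)*1) = -(-448 + ¼) = -1*(-1791/4) = 1791/4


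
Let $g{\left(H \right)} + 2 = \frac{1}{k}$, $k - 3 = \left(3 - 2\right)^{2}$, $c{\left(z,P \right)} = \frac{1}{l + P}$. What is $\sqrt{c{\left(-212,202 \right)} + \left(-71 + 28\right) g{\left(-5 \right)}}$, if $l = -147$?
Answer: $\frac{\sqrt{910745}}{110} \approx 8.6757$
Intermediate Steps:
$c{\left(z,P \right)} = \frac{1}{-147 + P}$
$k = 4$ ($k = 3 + \left(3 - 2\right)^{2} = 3 + 1^{2} = 3 + 1 = 4$)
$g{\left(H \right)} = - \frac{7}{4}$ ($g{\left(H \right)} = -2 + \frac{1}{4} = - \frac{7}{4}$)
$\sqrt{c{\left(-212,202 \right)} + \left(-71 + 28\right) g{\left(-5 \right)}} = \sqrt{\frac{1}{-147 + 202} + \left(-71 + 28\right) \left(- \frac{7}{4}\right)} = \sqrt{\frac{1}{55} - - \frac{301}{4}} = \sqrt{\frac{1}{55} + \frac{301}{4}} = \sqrt{\frac{16559}{220}} = \frac{\sqrt{910745}}{110}$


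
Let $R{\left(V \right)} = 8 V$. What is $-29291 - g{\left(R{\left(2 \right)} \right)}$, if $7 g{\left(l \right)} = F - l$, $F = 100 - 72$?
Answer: $- \frac{205049}{7} \approx -29293.0$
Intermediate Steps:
$F = 28$ ($F = 100 - 72 = 28$)
$g{\left(l \right)} = 4 - \frac{l}{7}$ ($g{\left(l \right)} = \frac{28 - l}{7} = 4 - \frac{l}{7}$)
$-29291 - g{\left(R{\left(2 \right)} \right)} = -29291 - \left(4 - \frac{8 \cdot 2}{7}\right) = -29291 - \left(4 - \frac{16}{7}\right) = -29291 - \frac{12}{7} = - \frac{205049}{7}$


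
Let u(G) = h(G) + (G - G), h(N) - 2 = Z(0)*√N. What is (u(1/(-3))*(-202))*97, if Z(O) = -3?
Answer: -39188 + 19594*I*√3 ≈ -39188.0 + 33938.0*I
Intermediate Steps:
h(N) = 2 - 3*√N
u(G) = 2 - 3*√G (u(G) = (2 - 3*√G) + (G - G) = (2 - 3*√G) + 0 = 2 - 3*√G)
(u(1/(-3))*(-202))*97 = ((2 - 3*I*√3/3)*(-202))*97 = ((2 - I*√3)*(-202))*97 = (-404 + 202*I*√3)*97 = -39188 + 19594*I*√3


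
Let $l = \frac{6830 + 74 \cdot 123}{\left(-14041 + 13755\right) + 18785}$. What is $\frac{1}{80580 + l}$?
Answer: $\frac{18499}{1490665352} \approx 1.241 \cdot 10^{-5}$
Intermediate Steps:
$l = \frac{15932}{18499}$ ($l = \frac{6830 + 9102}{-286 + 18785} = \frac{15932}{18499} \approx 0.86124$)
$\frac{1}{80580 + l} = \frac{1}{80580 + \frac{15932}{18499}} = \frac{1}{\frac{1490665352}{18499}} = \frac{18499}{1490665352}$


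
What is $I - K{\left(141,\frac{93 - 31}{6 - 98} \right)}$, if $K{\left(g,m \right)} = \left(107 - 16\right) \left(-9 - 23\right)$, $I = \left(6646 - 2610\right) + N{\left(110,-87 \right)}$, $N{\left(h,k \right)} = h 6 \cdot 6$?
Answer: $10908$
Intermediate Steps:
$N{\left(h,k \right)} = 36 h$ ($N{\left(h,k \right)} = 6 h 6 = 36 h$)
$I = 7996$ ($I = \left(6646 - 2610\right) + 36 \cdot 110 = 4036 + 3960 = 7996$)
$K{\left(g,m \right)} = -2912$ ($K{\left(g,m \right)} = 91 \left(-32\right) = -2912$)
$I - K{\left(141,\frac{93 - 31}{6 - 98} \right)} = 7996 - -2912 = 7996 + 2912 = 10908$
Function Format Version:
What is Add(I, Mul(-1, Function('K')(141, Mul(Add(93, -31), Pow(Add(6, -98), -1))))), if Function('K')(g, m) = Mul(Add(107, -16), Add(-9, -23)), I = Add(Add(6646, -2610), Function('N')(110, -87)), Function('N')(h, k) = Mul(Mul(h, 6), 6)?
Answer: 10908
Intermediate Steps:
Function('N')(h, k) = Mul(36, h) (Function('N')(h, k) = Mul(Mul(6, h), 6) = Mul(36, h))
I = 7996 (I = Add(Add(6646, -2610), Mul(36, 110)) = Add(4036, 3960) = 7996)
Function('K')(g, m) = -2912 (Function('K')(g, m) = Mul(91, -32) = -2912)
Add(I, Mul(-1, Function('K')(141, Mul(Add(93, -31), Pow(Add(6, -98), -1))))) = Add(7996, Mul(-1, -2912)) = Add(7996, 2912) = 10908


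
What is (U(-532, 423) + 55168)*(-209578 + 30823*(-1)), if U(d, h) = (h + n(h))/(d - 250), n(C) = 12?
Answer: -10371125357341/782 ≈ -1.3262e+10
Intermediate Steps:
U(d, h) = (12 + h)/(-250 + d) (U(d, h) = (h + 12)/(d - 250) = (12 + h)/(-250 + d))
(U(-532, 423) + 55168)*(-209578 + 30823*(-1)) = ((12 + 423)/(-250 - 532) + 55168)*(-209578 + 30823*(-1)) = (435/(-782) + 55168)*(-209578 - 30823) = (-1/782*435 + 55168)*(-240401) = (-435/782 + 55168)*(-240401) = (43140941/782)*(-240401) = -10371125357341/782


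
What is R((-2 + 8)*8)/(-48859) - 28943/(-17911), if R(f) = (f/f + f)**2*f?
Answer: -650080891/875113549 ≈ -0.74285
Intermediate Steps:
R(f) = f*(1 + f)**2 (R(f) = (1 + f)**2*f = f*(1 + f)**2)
R((-2 + 8)*8)/(-48859) - 28943/(-17911) = (((-2 + 8)*8)*(1 + (-2 + 8)*8)**2)/(-48859) - 28943/(-17911) = ((6*8)*(1 + 6*8)**2)*(-1/48859) - 28943*(-1/17911) = (48*(1 + 48)**2)*(-1/48859) + 28943/17911 = (48*49**2)*(-1/48859) + 28943/17911 = (48*2401)*(-1/48859) + 28943/17911 = 115248*(-1/48859) + 28943/17911 = -115248/48859 + 28943/17911 = -650080891/875113549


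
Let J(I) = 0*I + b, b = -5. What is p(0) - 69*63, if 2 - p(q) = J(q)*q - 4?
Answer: -4341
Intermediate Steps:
J(I) = -5 (J(I) = 0*I - 5 = 0 - 5 = -5)
p(q) = 6 + 5*q (p(q) = 2 - (-5*q - 4) = 2 - (-4 - 5*q) = 2 + (4 + 5*q) = 6 + 5*q)
p(0) - 69*63 = (6 + 5*0) - 69*63 = (6 + 0) - 4347 = 6 - 4347 = -4341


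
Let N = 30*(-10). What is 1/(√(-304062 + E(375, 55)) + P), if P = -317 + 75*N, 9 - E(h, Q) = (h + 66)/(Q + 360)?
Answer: -9469055/216181610371 - 2*I*√13091427735/216181610371 ≈ -4.3801e-5 - 1.0585e-6*I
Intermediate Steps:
E(h, Q) = 9 - (66 + h)/(360 + Q) (E(h, Q) = 9 - (h + 66)/(Q + 360) = 9 - (66 + h)/(360 + Q))
N = -300
P = -22817 (P = -317 + 75*(-300) = -317 - 22500 = -22817)
1/(√(-304062 + E(375, 55)) + P) = 1/(√(-304062 + (3174 - 1*375 + 9*55)/(360 + 55)) - 22817) = 1/(√(-304062 + (3174 - 375 + 495)/415) - 22817) = 1/(√(-304062 + (1/415)*3294) - 22817) = 1/(√(-304062 + 3294/415) - 22817) = 1/(√(-126182436/415) - 22817) = 1/(2*I*√13091427735/415 - 22817) = 1/(-22817 + 2*I*√13091427735/415)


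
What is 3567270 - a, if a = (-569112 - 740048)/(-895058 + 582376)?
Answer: 557709904490/156341 ≈ 3.5673e+6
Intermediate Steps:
a = 654580/156341 (a = -1309160/(-312682) = -1309160*(-1/312682) = 654580/156341 ≈ 4.1869)
3567270 - a = 3567270 - 1*654580/156341 = 3567270 - 654580/156341 = 557709904490/156341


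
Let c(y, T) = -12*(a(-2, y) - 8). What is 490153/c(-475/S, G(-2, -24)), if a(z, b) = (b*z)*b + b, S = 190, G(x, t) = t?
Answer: 21311/12 ≈ 1775.9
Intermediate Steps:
a(z, b) = b + z*b² (a(z, b) = z*b² + b = b + z*b²)
c(y, T) = 96 - 12*y*(1 - 2*y) (c(y, T) = -12*(y*(1 + y*(-2)) - 8) = -12*(y*(1 - 2*y) - 8) = -12*(-8 + y*(1 - 2*y)) = 96 - 12*y*(1 - 2*y))
490153/c(-475/S, G(-2, -24)) = 490153/(96 + 12*(-475/190)*(-1 + 2*(-475/190))) = 490153/(96 + 12*(-475*1/190)*(-1 + 2*(-475*1/190))) = 490153/(96 + 12*(-5/2)*(-1 + 2*(-5/2))) = 490153/(96 + 12*(-5/2)*(-1 - 5)) = 490153/(96 + 12*(-5/2)*(-6)) = 490153/(96 + 180) = 490153/276 = 490153*(1/276) = 21311/12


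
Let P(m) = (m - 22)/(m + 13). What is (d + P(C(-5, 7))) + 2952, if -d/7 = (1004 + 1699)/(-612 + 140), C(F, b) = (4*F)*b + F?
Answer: 46624451/15576 ≈ 2993.4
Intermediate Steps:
C(F, b) = F + 4*F*b (C(F, b) = 4*F*b + F = F + 4*F*b)
d = 18921/472 (d = -7*(1004 + 1699)/(-612 + 140) = -18921/(-472) = -18921*(-1)/472 = -7*(-2703/472) = 18921/472 ≈ 40.087)
P(m) = (-22 + m)/(13 + m)
(d + P(C(-5, 7))) + 2952 = (18921/472 + (-22 - 5*(1 + 4*7))/(13 - 5*(1 + 4*7))) + 2952 = (18921/472 + (-22 - 5*(1 + 28))/(13 - 5*(1 + 28))) + 2952 = (18921/472 + (-22 - 5*29)/(13 - 5*29)) + 2952 = (18921/472 + (-22 - 145)/(13 - 145)) + 2952 = (18921/472 - 167/(-132)) + 2952 = (18921/472 - 1/132*(-167)) + 2952 = (18921/472 + 167/132) + 2952 = 644099/15576 + 2952 = 46624451/15576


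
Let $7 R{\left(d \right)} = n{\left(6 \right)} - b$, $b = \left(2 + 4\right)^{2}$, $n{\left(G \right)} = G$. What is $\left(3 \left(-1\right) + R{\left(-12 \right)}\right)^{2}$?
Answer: $\frac{2601}{49} \approx 53.082$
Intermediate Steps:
$b = 36$ ($b = 6^{2} = 36$)
$R{\left(d \right)} = - \frac{30}{7}$ ($R{\left(d \right)} = \frac{6 - 36}{7} = \frac{1}{7} \left(-30\right) = - \frac{30}{7}$)
$\left(3 \left(-1\right) + R{\left(-12 \right)}\right)^{2} = \left(3 \left(-1\right) - \frac{30}{7}\right)^{2} = \left(-3 - \frac{30}{7}\right)^{2} = \left(- \frac{51}{7}\right)^{2} = \frac{2601}{49}$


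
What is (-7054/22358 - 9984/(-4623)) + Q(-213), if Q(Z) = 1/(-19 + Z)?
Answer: 7353089521/3996626648 ≈ 1.8398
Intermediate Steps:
(-7054/22358 - 9984/(-4623)) + Q(-213) = (-7054/22358 - 9984/(-4623)) + 1/(-19 - 213) = (-7054*1/22358 - 9984*(-1/4623)) + 1/(-232) = (-3527/11179 + 3328/1541) - 1/232 = 31768605/17226839 - 1/232 = 7353089521/3996626648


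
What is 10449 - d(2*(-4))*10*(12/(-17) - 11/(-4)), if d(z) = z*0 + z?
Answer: 180413/17 ≈ 10613.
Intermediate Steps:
d(z) = z (d(z) = 0 + z = z)
10449 - d(2*(-4))*10*(12/(-17) - 11/(-4)) = 10449 - (2*(-4))*10*(12/(-17) - 11/(-4)) = 10449 - (-8*10)*(12*(-1/17) - 11*(-¼)) = 10449 - (-80)*(-12/17 + 11/4) = 10449 - (-80)*139/68 = 10449 - 1*(-2780/17) = 10449 + 2780/17 = 180413/17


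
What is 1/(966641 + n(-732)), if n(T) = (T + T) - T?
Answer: 1/965909 ≈ 1.0353e-6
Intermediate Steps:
n(T) = T (n(T) = 2*T - T = T)
1/(966641 + n(-732)) = 1/(966641 - 732) = 1/965909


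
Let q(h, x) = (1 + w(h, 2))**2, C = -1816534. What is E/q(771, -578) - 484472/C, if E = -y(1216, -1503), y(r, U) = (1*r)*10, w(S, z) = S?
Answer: 8332765844/33832037483 ≈ 0.24630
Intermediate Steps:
y(r, U) = 10*r (y(r, U) = r*10 = 10*r)
E = -12160 (E = -10*1216 = -1*12160 = -12160)
q(h, x) = (1 + h)**2
E/q(771, -578) - 484472/C = -12160/(1 + 771)**2 - 484472/(-1816534) = -12160/(772**2) - 484472*(-1/1816534) = -12160/595984 + 242236/908267 = -12160*1/595984 + 242236/908267 = -760/37249 + 242236/908267 = 8332765844/33832037483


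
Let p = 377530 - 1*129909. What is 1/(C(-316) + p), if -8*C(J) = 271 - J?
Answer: 8/1980381 ≈ 4.0396e-6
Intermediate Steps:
C(J) = -271/8 + J/8 (C(J) = -(271 - J)/8 = -271/8 + J/8)
p = 247621 (p = 377530 - 129909 = 247621)
1/(C(-316) + p) = 1/((-271/8 + (⅛)*(-316)) + 247621) = 1/((-271/8 - 79/2) + 247621) = 1/(-587/8 + 247621) = 1/(1980381/8) = 8/1980381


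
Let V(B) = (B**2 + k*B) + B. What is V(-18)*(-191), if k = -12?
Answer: -99702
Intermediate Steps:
V(B) = B**2 - 11*B (V(B) = (B**2 - 12*B) + B = B**2 - 11*B)
V(-18)*(-191) = -18*(-11 - 18)*(-191) = -18*(-29)*(-191) = 522*(-191) = -99702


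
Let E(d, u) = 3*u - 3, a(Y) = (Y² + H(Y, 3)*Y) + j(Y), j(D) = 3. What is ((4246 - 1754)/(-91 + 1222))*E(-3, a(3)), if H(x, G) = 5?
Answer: 4984/29 ≈ 171.86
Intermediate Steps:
a(Y) = 3 + Y² + 5*Y (a(Y) = (Y² + 5*Y) + 3 = 3 + Y² + 5*Y)
E(d, u) = -3 + 3*u
((4246 - 1754)/(-91 + 1222))*E(-3, a(3)) = ((4246 - 1754)/(-91 + 1222))*(-3 + 3*(3 + 3² + 5*3)) = (2492/1131)*(-3 + 3*(3 + 9 + 15)) = (2492*(1/1131))*(-3 + 3*27) = 2492*(-3 + 81)/1131 = (2492/1131)*78 = 4984/29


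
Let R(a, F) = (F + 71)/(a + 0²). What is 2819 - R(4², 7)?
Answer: 22513/8 ≈ 2814.1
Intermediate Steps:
R(a, F) = (71 + F)/a (R(a, F) = (71 + F)/(a + 0) = (71 + F)/a)
2819 - R(4², 7) = 2819 - (71 + 7)/(4²) = 2819 - 78/16 = 2819 - 1*39/8 = 2819 - 39/8 = 22513/8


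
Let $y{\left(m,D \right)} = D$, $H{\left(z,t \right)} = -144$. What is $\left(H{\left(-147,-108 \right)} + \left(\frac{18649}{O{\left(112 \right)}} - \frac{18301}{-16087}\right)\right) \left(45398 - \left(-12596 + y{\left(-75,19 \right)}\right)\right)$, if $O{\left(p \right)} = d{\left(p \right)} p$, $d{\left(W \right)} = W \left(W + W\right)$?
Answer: $- \frac{374367006620270775}{45202153472} \approx -8.2821 \cdot 10^{6}$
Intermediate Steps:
$d{\left(W \right)} = 2 W^{2}$ ($d{\left(W \right)} = W 2 W = 2 W^{2}$)
$O{\left(p \right)} = 2 p^{3}$ ($O{\left(p \right)} = 2 p^{2} p = 2 p^{3}$)
$\left(H{\left(-147,-108 \right)} + \left(\frac{18649}{O{\left(112 \right)}} - \frac{18301}{-16087}\right)\right) \left(45398 - \left(-12596 + y{\left(-75,19 \right)}\right)\right) = \left(-144 + \left(\frac{18649}{2 \cdot 112^{3}} - \frac{18301}{-16087}\right)\right) \left(45398 + \left(12596 - 19\right)\right) = \left(-144 + \left(\frac{18649}{2 \cdot 1404928} - - \frac{18301}{16087}\right)\right) \left(45398 + \left(12596 - 19\right)\right) = \left(-144 + \left(\frac{18649}{2809856} + \frac{18301}{16087}\right)\right) \left(45398 + 12577\right) = \left(-144 + \left(18649 \cdot \frac{1}{2809856} + \frac{18301}{16087}\right)\right) 57975 = \left(-144 + \left(\frac{18649}{2809856} + \frac{18301}{16087}\right)\right) 57975 = \left(-144 + \frac{51723181119}{45202153472}\right) 57975 = \left(- \frac{6457386918849}{45202153472}\right) 57975 = - \frac{374367006620270775}{45202153472}$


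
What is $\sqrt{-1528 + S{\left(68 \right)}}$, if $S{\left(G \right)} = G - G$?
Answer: $2 i \sqrt{382} \approx 39.09 i$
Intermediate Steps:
$S{\left(G \right)} = 0$
$\sqrt{-1528 + S{\left(68 \right)}} = \sqrt{-1528 + 0} = \sqrt{-1528} = 2 i \sqrt{382}$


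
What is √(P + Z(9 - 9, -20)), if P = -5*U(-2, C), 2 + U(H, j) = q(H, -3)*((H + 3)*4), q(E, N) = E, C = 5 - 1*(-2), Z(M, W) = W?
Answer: √30 ≈ 5.4772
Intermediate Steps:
C = 7 (C = 5 + 2 = 7)
U(H, j) = -2 + H*(12 + 4*H) (U(H, j) = -2 + H*((H + 3)*4) = -2 + H*((3 + H)*4) = -2 + H*(12 + 4*H))
P = 50 (P = -5*(-2 + 4*(-2)² + 12*(-2)) = -5*(-2 + 4*4 - 24) = -5*(-2 + 16 - 24) = -5*(-10) = 50)
√(P + Z(9 - 9, -20)) = √(50 - 20) = √30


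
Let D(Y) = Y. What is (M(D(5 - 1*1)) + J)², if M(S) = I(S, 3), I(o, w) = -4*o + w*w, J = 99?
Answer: 8464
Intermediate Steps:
I(o, w) = w² - 4*o (I(o, w) = -4*o + w² = w² - 4*o)
M(S) = 9 - 4*S (M(S) = 3² - 4*S = 9 - 4*S)
(M(D(5 - 1*1)) + J)² = ((9 - 4*(5 - 1*1)) + 99)² = ((9 - 4*(5 - 1)) + 99)² = ((9 - 4*4) + 99)² = ((9 - 16) + 99)² = (-7 + 99)² = 92² = 8464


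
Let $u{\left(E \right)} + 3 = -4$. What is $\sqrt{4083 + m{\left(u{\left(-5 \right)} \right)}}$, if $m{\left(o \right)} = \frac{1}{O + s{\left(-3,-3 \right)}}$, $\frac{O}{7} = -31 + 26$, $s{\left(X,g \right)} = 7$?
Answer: $\frac{\sqrt{800261}}{14} \approx 63.898$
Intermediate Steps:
$u{\left(E \right)} = -7$ ($u{\left(E \right)} = -3 - 4 = -7$)
$O = -35$ ($O = 7 \left(-31 + 26\right) = 7 \left(-5\right) = -35$)
$m{\left(o \right)} = - \frac{1}{28}$ ($m{\left(o \right)} = \frac{1}{-35 + 7} = \frac{1}{-28} = - \frac{1}{28}$)
$\sqrt{4083 + m{\left(u{\left(-5 \right)} \right)}} = \sqrt{4083 - \frac{1}{28}} = \sqrt{\frac{114323}{28}} = \frac{\sqrt{800261}}{14}$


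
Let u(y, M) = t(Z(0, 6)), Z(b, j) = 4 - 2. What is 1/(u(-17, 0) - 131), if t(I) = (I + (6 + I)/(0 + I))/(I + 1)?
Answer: -1/129 ≈ -0.0077519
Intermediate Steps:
Z(b, j) = 2
t(I) = (I + (6 + I)/I)/(1 + I)
u(y, M) = 2 (u(y, M) = (6 + 2 + 2²)/(2*(1 + 2)) = (½)*(6 + 2 + 4)/3 = (½)*(⅓)*12 = 2)
1/(u(-17, 0) - 131) = 1/(2 - 131) = 1/(-129) = -1/129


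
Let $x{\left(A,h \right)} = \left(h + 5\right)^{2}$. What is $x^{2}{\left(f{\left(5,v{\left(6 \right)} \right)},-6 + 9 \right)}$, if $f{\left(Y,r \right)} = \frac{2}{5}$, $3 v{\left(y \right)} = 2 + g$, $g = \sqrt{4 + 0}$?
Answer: $4096$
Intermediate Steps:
$g = 2$ ($g = \sqrt{4} = 2$)
$v{\left(y \right)} = \frac{4}{3}$ ($v{\left(y \right)} = \frac{2 + 2}{3} = \frac{1}{3} \cdot 4 = \frac{4}{3}$)
$f{\left(Y,r \right)} = \frac{2}{5}$ ($f{\left(Y,r \right)} = 2 \cdot \frac{1}{5} = \frac{2}{5}$)
$x{\left(A,h \right)} = \left(5 + h\right)^{2}$
$x^{2}{\left(f{\left(5,v{\left(6 \right)} \right)},-6 + 9 \right)} = \left(\left(5 + \left(-6 + 9\right)\right)^{2}\right)^{2} = \left(\left(5 + 3\right)^{2}\right)^{2} = \left(8^{2}\right)^{2} = 64^{2} = 4096$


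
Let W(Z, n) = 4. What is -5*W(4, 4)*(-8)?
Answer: 160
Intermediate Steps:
-5*W(4, 4)*(-8) = -5*4*(-8) = -20*(-8) = 160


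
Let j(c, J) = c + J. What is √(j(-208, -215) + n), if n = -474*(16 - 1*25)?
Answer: 3*√427 ≈ 61.992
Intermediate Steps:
j(c, J) = J + c
n = 4266 (n = -474*(16 - 25) = -474*(-9) = 4266)
√(j(-208, -215) + n) = √((-215 - 208) + 4266) = √(-423 + 4266) = √3843 = 3*√427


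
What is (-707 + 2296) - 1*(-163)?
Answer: 1752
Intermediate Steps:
(-707 + 2296) - 1*(-163) = 1589 + 163 = 1752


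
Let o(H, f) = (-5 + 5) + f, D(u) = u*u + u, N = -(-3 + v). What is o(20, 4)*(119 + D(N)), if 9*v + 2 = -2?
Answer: 43516/81 ≈ 537.23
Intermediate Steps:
v = -4/9 (v = -2/9 + (⅑)*(-2) = -2/9 - 2/9 = -4/9 ≈ -0.44444)
N = 31/9 (N = -(-3 - 4/9) = -1*(-31/9) = 31/9 ≈ 3.4444)
D(u) = u + u² (D(u) = u² + u = u + u²)
o(H, f) = f (o(H, f) = 0 + f = f)
o(20, 4)*(119 + D(N)) = 4*(119 + 31*(1 + 31/9)/9) = 4*(119 + (31/9)*(40/9)) = 4*(119 + 1240/81) = 4*(10879/81) = 43516/81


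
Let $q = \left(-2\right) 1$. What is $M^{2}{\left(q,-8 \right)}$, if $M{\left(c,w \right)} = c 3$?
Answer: $36$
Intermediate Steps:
$q = -2$
$M{\left(c,w \right)} = 3 c$
$M^{2}{\left(q,-8 \right)} = \left(3 \left(-2\right)\right)^{2} = \left(-6\right)^{2} = 36$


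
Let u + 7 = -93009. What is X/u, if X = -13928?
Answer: 1741/11627 ≈ 0.14974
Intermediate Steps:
u = -93016 (u = -7 - 93009 = -93016)
X/u = -13928/(-93016) = -13928*(-1/93016) = 1741/11627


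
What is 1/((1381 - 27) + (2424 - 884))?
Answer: 1/2894 ≈ 0.00034554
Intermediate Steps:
1/((1381 - 27) + (2424 - 884)) = 1/(1354 + 1540) = 1/2894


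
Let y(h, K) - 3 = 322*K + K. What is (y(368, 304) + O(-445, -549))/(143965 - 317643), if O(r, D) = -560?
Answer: -97635/173678 ≈ -0.56216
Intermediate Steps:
y(h, K) = 3 + 323*K (y(h, K) = 3 + (322*K + K) = 3 + 323*K)
(y(368, 304) + O(-445, -549))/(143965 - 317643) = ((3 + 323*304) - 560)/(143965 - 317643) = ((3 + 98192) - 560)/(-173678) = (98195 - 560)*(-1/173678) = 97635*(-1/173678) = -97635/173678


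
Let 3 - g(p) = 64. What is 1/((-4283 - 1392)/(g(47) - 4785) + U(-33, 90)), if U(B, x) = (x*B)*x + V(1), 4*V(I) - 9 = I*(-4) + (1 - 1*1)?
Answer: -9692/2590648135 ≈ -3.7411e-6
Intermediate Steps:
g(p) = -61 (g(p) = 3 - 1*64 = 3 - 64 = -61)
V(I) = 9/4 - I (V(I) = 9/4 + (I*(-4) + (1 - 1*1))/4 = 9/4 + (-4*I + (1 - 1))/4 = 9/4 + (-4*I + 0)/4 = 9/4 + (-4*I)/4 = 9/4 - I)
U(B, x) = 5/4 + B*x**2 (U(B, x) = (x*B)*x + (9/4 - 1*1) = (B*x)*x + (9/4 - 1) = B*x**2 + 5/4 = 5/4 + B*x**2)
1/((-4283 - 1392)/(g(47) - 4785) + U(-33, 90)) = 1/((-4283 - 1392)/(-61 - 4785) + (5/4 - 33*90**2)) = 1/(-5675/(-4846) + (5/4 - 33*8100)) = 1/(-5675*(-1/4846) + (5/4 - 267300)) = 1/(5675/4846 - 1069195/4) = 1/(-2590648135/9692) = -9692/2590648135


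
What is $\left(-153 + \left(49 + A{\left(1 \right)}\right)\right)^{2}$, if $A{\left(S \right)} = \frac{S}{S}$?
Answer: $10609$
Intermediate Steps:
$A{\left(S \right)} = 1$
$\left(-153 + \left(49 + A{\left(1 \right)}\right)\right)^{2} = \left(-153 + \left(49 + 1\right)\right)^{2} = \left(-153 + 50\right)^{2} = \left(-103\right)^{2} = 10609$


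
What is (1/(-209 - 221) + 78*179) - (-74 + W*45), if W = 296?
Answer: 307879/430 ≈ 716.00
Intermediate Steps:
(1/(-209 - 221) + 78*179) - (-74 + W*45) = (1/(-209 - 221) + 78*179) - (-74 + 296*45) = (1/(-430) + 13962) - (-74 + 13320) = (-1/430 + 13962) - 1*13246 = 6003659/430 - 13246 = 307879/430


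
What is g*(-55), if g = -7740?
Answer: 425700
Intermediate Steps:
g*(-55) = -7740*(-55) = 425700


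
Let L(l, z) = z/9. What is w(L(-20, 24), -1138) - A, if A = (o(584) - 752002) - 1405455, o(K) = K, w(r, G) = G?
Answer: 2155735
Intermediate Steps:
L(l, z) = z/9 (L(l, z) = z*(⅑) = z/9)
A = -2156873 (A = (584 - 752002) - 1405455 = -751418 - 1405455 = -2156873)
w(L(-20, 24), -1138) - A = -1138 - 1*(-2156873) = -1138 + 2156873 = 2155735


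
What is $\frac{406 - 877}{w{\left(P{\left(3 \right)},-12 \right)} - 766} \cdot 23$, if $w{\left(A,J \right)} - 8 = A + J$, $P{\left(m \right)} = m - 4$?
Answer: $\frac{3611}{257} \approx 14.051$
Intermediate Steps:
$P{\left(m \right)} = -4 + m$
$w{\left(A,J \right)} = 8 + A + J$ ($w{\left(A,J \right)} = 8 + \left(A + J\right) = 8 + A + J$)
$\frac{406 - 877}{w{\left(P{\left(3 \right)},-12 \right)} - 766} \cdot 23 = \frac{406 - 877}{\left(8 + \left(-4 + 3\right) - 12\right) - 766} \cdot 23 = - \frac{471}{\left(8 - 1 - 12\right) - 766} \cdot 23 = - \frac{471}{-5 - 766} \cdot 23 = - \frac{471}{-771} \cdot 23 = \left(-471\right) \left(- \frac{1}{771}\right) 23 = \frac{157}{257} \cdot 23 = \frac{3611}{257}$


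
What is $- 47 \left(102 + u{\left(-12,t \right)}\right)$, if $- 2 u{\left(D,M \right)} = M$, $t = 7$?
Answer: $- \frac{9259}{2} \approx -4629.5$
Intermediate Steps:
$u{\left(D,M \right)} = - \frac{M}{2}$
$- 47 \left(102 + u{\left(-12,t \right)}\right) = - 47 \left(102 - \frac{7}{2}\right) = \left(-47\right) \frac{197}{2} = - \frac{9259}{2}$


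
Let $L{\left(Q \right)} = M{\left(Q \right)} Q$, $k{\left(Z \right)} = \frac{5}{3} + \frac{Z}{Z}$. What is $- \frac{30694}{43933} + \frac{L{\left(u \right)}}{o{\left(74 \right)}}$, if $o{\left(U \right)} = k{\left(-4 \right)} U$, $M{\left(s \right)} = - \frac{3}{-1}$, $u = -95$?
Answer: $- \frac{55733563}{26008336} \approx -2.1429$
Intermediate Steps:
$k{\left(Z \right)} = \frac{8}{3}$ ($k{\left(Z \right)} = 5 \cdot \frac{1}{3} + 1 = \frac{5}{3} + 1 = \frac{8}{3}$)
$M{\left(s \right)} = 3$ ($M{\left(s \right)} = \left(-3\right) \left(-1\right) = 3$)
$o{\left(U \right)} = \frac{8 U}{3}$
$L{\left(Q \right)} = 3 Q$
$- \frac{30694}{43933} + \frac{L{\left(u \right)}}{o{\left(74 \right)}} = - \frac{30694}{43933} + \frac{3 \left(-95\right)}{\frac{8}{3} \cdot 74} = \left(-30694\right) \frac{1}{43933} - \frac{285}{\frac{592}{3}} = - \frac{30694}{43933} - \frac{855}{592} = - \frac{55733563}{26008336}$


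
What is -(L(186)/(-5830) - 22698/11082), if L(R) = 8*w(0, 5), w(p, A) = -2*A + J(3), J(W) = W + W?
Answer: 10997893/5384005 ≈ 2.0427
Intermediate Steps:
J(W) = 2*W
w(p, A) = 6 - 2*A (w(p, A) = -2*A + 2*3 = -2*A + 6 = 6 - 2*A)
L(R) = -32 (L(R) = 8*(6 - 2*5) = 8*(6 - 10) = 8*(-4) = -32)
-(L(186)/(-5830) - 22698/11082) = -(-32/(-5830) - 22698/11082) = -(-32*(-1/5830) - 22698*1/11082) = -(16/2915 - 3783/1847) = -1*(-10997893/5384005) = 10997893/5384005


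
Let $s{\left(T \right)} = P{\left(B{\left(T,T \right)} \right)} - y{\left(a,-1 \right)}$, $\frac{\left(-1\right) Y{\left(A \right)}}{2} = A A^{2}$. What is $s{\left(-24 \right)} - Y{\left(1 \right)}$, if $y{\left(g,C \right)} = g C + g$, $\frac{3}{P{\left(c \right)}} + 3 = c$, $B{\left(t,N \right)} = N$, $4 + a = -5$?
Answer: $\frac{17}{9} \approx 1.8889$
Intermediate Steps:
$a = -9$ ($a = -4 - 5 = -9$)
$Y{\left(A \right)} = - 2 A^{3}$ ($Y{\left(A \right)} = - 2 A A^{2} = - 2 A^{3}$)
$P{\left(c \right)} = \frac{3}{-3 + c}$
$y{\left(g,C \right)} = g + C g$ ($y{\left(g,C \right)} = C g + g = g + C g$)
$s{\left(T \right)} = \frac{3}{-3 + T}$ ($s{\left(T \right)} = \frac{3}{-3 + T} - - 9 \left(1 - 1\right) = \frac{3}{-3 + T} - \left(-9\right) 0 = \frac{3}{-3 + T} - 0 = \frac{3}{-3 + T} + 0 = \frac{3}{-3 + T}$)
$s{\left(-24 \right)} - Y{\left(1 \right)} = \frac{3}{-3 - 24} - - 2 \cdot 1^{3} = \frac{3}{-27} - \left(-2\right) 1 = 3 \left(- \frac{1}{27}\right) - -2 = - \frac{1}{9} + 2 = \frac{17}{9}$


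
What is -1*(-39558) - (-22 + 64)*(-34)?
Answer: 40986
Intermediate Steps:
-1*(-39558) - (-22 + 64)*(-34) = 39558 - 42*(-34) = 39558 - 1*(-1428) = 39558 + 1428 = 40986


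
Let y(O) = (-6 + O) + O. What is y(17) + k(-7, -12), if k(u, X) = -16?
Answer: 12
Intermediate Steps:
y(O) = -6 + 2*O
y(17) + k(-7, -12) = (-6 + 2*17) - 16 = (-6 + 34) - 16 = 28 - 16 = 12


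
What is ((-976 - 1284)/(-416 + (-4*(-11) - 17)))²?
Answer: 5107600/151321 ≈ 33.753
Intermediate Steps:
((-976 - 1284)/(-416 + (-4*(-11) - 17)))² = (-2260/(-416 + (44 - 17)))² = (-2260/(-416 + 27))² = (-2260/(-389))² = (-2260*(-1/389))² = (2260/389)² = 5107600/151321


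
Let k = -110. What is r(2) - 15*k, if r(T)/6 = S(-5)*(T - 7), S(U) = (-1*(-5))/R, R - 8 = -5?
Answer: 1600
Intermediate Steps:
R = 3 (R = 8 - 5 = 3)
S(U) = 5/3 (S(U) = -1*(-5)/3 = 5*(⅓) = 5/3)
r(T) = -70 + 10*T (r(T) = 6*(5*(T - 7)/3) = 6*(5*(-7 + T)/3) = 6*(-35/3 + 5*T/3) = -70 + 10*T)
r(2) - 15*k = (-70 + 10*2) - 15*(-110) = (-70 + 20) + 1650 = -50 + 1650 = 1600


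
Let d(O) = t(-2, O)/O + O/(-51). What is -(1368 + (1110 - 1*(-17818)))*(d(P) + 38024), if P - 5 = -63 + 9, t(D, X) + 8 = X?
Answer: -1928673756064/2499 ≈ -7.7178e+8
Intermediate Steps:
t(D, X) = -8 + X
P = -49 (P = 5 + (-63 + 9) = 5 - 54 = -49)
d(O) = -O/51 + (-8 + O)/O (d(O) = (-8 + O)/O + O/(-51) = (-8 + O)/O + O*(-1/51) = (-8 + O)/O - O/51 = -O/51 + (-8 + O)/O)
-(1368 + (1110 - 1*(-17818)))*(d(P) + 38024) = -(1368 + (1110 - 1*(-17818)))*((1 - 8/(-49) - 1/51*(-49)) + 38024) = -(1368 + (1110 + 17818))*((1 - 8*(-1/49) + 49/51) + 38024) = -(1368 + 18928)*((1 + 8/49 + 49/51) + 38024) = -20296*(5308/2499 + 38024) = -20296*95027284/2499 = -1*1928673756064/2499 = -1928673756064/2499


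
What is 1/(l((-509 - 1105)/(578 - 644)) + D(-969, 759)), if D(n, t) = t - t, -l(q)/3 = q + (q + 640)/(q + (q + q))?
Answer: -2959/297482 ≈ -0.0099468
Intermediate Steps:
l(q) = -3*q - (640 + q)/q (l(q) = -3*(q + (q + 640)/(q + (q + q))) = -3*(q + (640 + q)/(q + 2*q)) = -3*(q + (640 + q)/((3*q))) = -3*(q + (640 + q)*(1/(3*q))) = -3*(q + (640 + q)/(3*q)) = -3*q - (640 + q)/q)
D(n, t) = 0
1/(l((-509 - 1105)/(578 - 644)) + D(-969, 759)) = 1/((-1 - 640*(578 - 644)/(-509 - 1105) - 3*(-509 - 1105)/(578 - 644)) + 0) = 1/((-1 - 640/((-1614/(-66))) - (-4842)/(-66)) + 0) = 1/((-1 - 640/((-1614*(-1/66))) - (-4842)*(-1)/66) + 0) = 1/((-1 - 640/269/11 - 3*269/11) + 0) = 1/((-1 - 640*11/269 - 807/11) + 0) = 1/((-1 - 7040/269 - 807/11) + 0) = 1/(-297482/2959 + 0) = 1/(-297482/2959) = -2959/297482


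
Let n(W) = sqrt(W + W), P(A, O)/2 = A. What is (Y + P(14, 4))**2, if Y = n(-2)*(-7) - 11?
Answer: 93 - 476*I ≈ 93.0 - 476.0*I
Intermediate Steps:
P(A, O) = 2*A
n(W) = sqrt(2)*sqrt(W) (n(W) = sqrt(2*W) = sqrt(2)*sqrt(W))
Y = -11 - 14*I (Y = (sqrt(2)*sqrt(-2))*(-7) - 11 = (sqrt(2)*(I*sqrt(2)))*(-7) - 11 = (2*I)*(-7) - 11 = -14*I - 11 = -11 - 14*I ≈ -11.0 - 14.0*I)
(Y + P(14, 4))**2 = ((-11 - 14*I) + 2*14)**2 = ((-11 - 14*I) + 28)**2 = (17 - 14*I)**2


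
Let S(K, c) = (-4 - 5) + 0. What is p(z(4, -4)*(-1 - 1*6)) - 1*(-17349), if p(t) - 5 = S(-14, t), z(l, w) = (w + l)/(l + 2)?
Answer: 17345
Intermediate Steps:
z(l, w) = (l + w)/(2 + l)
S(K, c) = -9 (S(K, c) = -9 + 0 = -9)
p(t) = -4 (p(t) = 5 - 9 = -4)
p(z(4, -4)*(-1 - 1*6)) - 1*(-17349) = -4 - 1*(-17349) = -4 + 17349 = 17345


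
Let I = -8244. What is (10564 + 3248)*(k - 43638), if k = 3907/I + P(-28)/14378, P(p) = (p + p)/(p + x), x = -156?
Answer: -9780952293079987/16227627 ≈ -6.0273e+8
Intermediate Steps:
P(p) = 2*p/(-156 + p) (P(p) = (p + p)/(p - 156) = (2*p)/(-156 + p) = 2*p/(-156 + p))
k = -92283125/194731524 (k = 3907/(-8244) + (2*(-28)/(-156 - 28))/14378 = 3907*(-1/8244) + (2*(-28)/(-184))*(1/14378) = -3907/8244 + (2*(-28)*(-1/184))*(1/14378) = -3907/8244 + (7/23)*(1/14378) = -3907/8244 + 1/47242 = -92283125/194731524 ≈ -0.47390)
(10564 + 3248)*(k - 43638) = (10564 + 3248)*(-92283125/194731524 - 43638) = 13812*(-8497786527437/194731524) = -9780952293079987/16227627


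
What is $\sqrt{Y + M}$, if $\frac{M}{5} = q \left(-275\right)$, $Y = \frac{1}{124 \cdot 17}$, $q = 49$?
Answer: $\frac{i \sqrt{74847964973}}{1054} \approx 259.57 i$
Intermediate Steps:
$Y = \frac{1}{2108} \approx 0.00047438$
$M = -67375$ ($M = 5 \cdot 49 \left(-275\right) = 5 \left(-13475\right) = -67375$)
$\sqrt{Y + M} = \sqrt{\frac{1}{2108} - 67375} = \sqrt{- \frac{142026499}{2108}} = \frac{i \sqrt{74847964973}}{1054}$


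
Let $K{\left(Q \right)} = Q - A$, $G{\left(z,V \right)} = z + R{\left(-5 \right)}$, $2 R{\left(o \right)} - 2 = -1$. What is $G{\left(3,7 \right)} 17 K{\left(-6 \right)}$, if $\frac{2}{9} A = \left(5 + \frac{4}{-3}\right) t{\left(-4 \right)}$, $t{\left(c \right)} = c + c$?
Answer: $7497$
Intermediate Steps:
$t{\left(c \right)} = 2 c$
$R{\left(o \right)} = \frac{1}{2}$ ($R{\left(o \right)} = 1 + \frac{1}{2} \left(-1\right) = 1 - \frac{1}{2} = \frac{1}{2}$)
$A = -132$ ($A = \frac{9 \left(5 + \frac{4}{-3}\right) 2 \left(-4\right)}{2} = \frac{9 \left(5 + 4 \left(- \frac{1}{3}\right)\right) \left(-8\right)}{2} = \frac{9 \left(5 - \frac{4}{3}\right) \left(-8\right)}{2} = \frac{9 \cdot \frac{11}{3} \left(-8\right)}{2} = \frac{9}{2} \left(- \frac{88}{3}\right) = -132$)
$G{\left(z,V \right)} = \frac{1}{2} + z$ ($G{\left(z,V \right)} = z + \frac{1}{2} = \frac{1}{2} + z$)
$K{\left(Q \right)} = 132 + Q$ ($K{\left(Q \right)} = Q - -132 = Q + 132 = 132 + Q$)
$G{\left(3,7 \right)} 17 K{\left(-6 \right)} = \left(\frac{1}{2} + 3\right) 17 \left(132 - 6\right) = \frac{7}{2} \cdot 17 \cdot 126 = \frac{119}{2} \cdot 126 = 7497$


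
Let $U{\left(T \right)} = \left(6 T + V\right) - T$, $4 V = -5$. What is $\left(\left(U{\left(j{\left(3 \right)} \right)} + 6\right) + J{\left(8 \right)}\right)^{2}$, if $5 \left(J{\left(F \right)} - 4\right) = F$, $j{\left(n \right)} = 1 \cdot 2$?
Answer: $\frac{165649}{400} \approx 414.12$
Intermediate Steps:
$j{\left(n \right)} = 2$
$J{\left(F \right)} = 4 + \frac{F}{5}$
$V = - \frac{5}{4}$ ($V = \frac{1}{4} \left(-5\right) = - \frac{5}{4} \approx -1.25$)
$U{\left(T \right)} = - \frac{5}{4} + 5 T$ ($U{\left(T \right)} = \left(6 T - \frac{5}{4}\right) - T = \left(- \frac{5}{4} + 6 T\right) - T = - \frac{5}{4} + 5 T$)
$\left(\left(U{\left(j{\left(3 \right)} \right)} + 6\right) + J{\left(8 \right)}\right)^{2} = \left(\left(\left(- \frac{5}{4} + 5 \cdot 2\right) + 6\right) + \left(4 + \frac{1}{5} \cdot 8\right)\right)^{2} = \left(\left(\left(- \frac{5}{4} + 10\right) + 6\right) + \left(4 + \frac{8}{5}\right)\right)^{2} = \left(\left(\frac{35}{4} + 6\right) + \frac{28}{5}\right)^{2} = \left(\frac{59}{4} + \frac{28}{5}\right)^{2} = \left(\frac{407}{20}\right)^{2} = \frac{165649}{400}$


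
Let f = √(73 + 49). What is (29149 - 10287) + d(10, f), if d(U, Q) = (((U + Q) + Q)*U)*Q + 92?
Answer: 21394 + 100*√122 ≈ 22499.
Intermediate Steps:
f = √122 ≈ 11.045
d(U, Q) = 92 + Q*U*(U + 2*Q) (d(U, Q) = (((Q + U) + Q)*U)*Q + 92 = ((U + 2*Q)*U)*Q + 92 = (U*(U + 2*Q))*Q + 92 = Q*U*(U + 2*Q) + 92 = 92 + Q*U*(U + 2*Q))
(29149 - 10287) + d(10, f) = (29149 - 10287) + (92 + √122*10² + 2*10*(√122)²) = 18862 + (92 + √122*100 + 2*10*122) = 18862 + (92 + 100*√122 + 2440) = 18862 + (2532 + 100*√122) = 21394 + 100*√122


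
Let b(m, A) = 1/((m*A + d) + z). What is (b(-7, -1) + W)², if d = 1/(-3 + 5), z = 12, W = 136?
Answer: 28153636/1521 ≈ 18510.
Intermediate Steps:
d = ½ (d = 1/2 = ½ ≈ 0.50000)
b(m, A) = 1/(25/2 + A*m) (b(m, A) = 1/((m*A + ½) + 12) = 1/((A*m + ½) + 12) = 1/((½ + A*m) + 12) = 1/(25/2 + A*m))
(b(-7, -1) + W)² = (2/(25 + 2*(-1)*(-7)) + 136)² = (2/(25 + 14) + 136)² = (2/39 + 136)² = (5306/39)² = 28153636/1521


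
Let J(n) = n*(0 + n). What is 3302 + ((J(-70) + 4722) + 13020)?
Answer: 25944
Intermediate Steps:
J(n) = n² (J(n) = n*n = n²)
3302 + ((J(-70) + 4722) + 13020) = 3302 + (((-70)² + 4722) + 13020) = 3302 + ((4900 + 4722) + 13020) = 3302 + (9622 + 13020) = 3302 + 22642 = 25944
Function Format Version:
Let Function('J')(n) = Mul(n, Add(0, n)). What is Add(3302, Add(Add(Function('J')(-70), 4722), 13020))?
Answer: 25944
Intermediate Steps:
Function('J')(n) = Pow(n, 2) (Function('J')(n) = Mul(n, n) = Pow(n, 2))
Add(3302, Add(Add(Function('J')(-70), 4722), 13020)) = Add(3302, Add(Add(Pow(-70, 2), 4722), 13020)) = Add(3302, Add(Add(4900, 4722), 13020)) = Add(3302, Add(9622, 13020)) = Add(3302, 22642) = 25944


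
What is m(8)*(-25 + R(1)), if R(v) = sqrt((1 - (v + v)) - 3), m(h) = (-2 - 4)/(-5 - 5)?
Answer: -15 + 6*I/5 ≈ -15.0 + 1.2*I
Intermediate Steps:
m(h) = 3/5 (m(h) = -6/(-10) = -6*(-1/10) = 3/5)
R(v) = sqrt(-2 - 2*v) (R(v) = sqrt((1 - 2*v) - 3) = sqrt(-2 - 2*v))
m(8)*(-25 + R(1)) = 3*(-25 + sqrt(-2 - 2*1))/5 = 3*(-25 + sqrt(-2 - 2))/5 = 3*(-25 + sqrt(-4))/5 = 3*(-25 + 2*I)/5 = -15 + 6*I/5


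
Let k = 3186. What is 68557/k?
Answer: 68557/3186 ≈ 21.518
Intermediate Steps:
68557/k = 68557/3186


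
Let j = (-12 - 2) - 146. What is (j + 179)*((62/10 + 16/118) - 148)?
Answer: -794029/295 ≈ -2691.6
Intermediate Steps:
j = -160 (j = -14 - 146 = -160)
(j + 179)*((62/10 + 16/118) - 148) = (-160 + 179)*((62/10 + 16/118) - 148) = 19*((62*(1/10) + 16*(1/118)) - 148) = 19*((31/5 + 8/59) - 148) = 19*(1869/295 - 148) = 19*(-41791/295) = -794029/295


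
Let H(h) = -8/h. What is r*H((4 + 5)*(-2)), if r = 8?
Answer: 32/9 ≈ 3.5556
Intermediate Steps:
r*H((4 + 5)*(-2)) = 8*(-8*(-1/(2*(4 + 5)))) = 8*(-8/(9*(-2))) = 8*(-8/(-18)) = 8*(-8*(-1/18)) = 8*(4/9) = 32/9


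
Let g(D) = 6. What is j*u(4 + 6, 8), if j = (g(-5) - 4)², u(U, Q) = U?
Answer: 40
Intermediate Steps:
j = 4 (j = (6 - 4)² = 2² = 4)
j*u(4 + 6, 8) = 4*(4 + 6) = 4*10 = 40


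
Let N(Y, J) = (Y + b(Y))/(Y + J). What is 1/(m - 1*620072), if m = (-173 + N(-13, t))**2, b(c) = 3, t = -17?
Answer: -9/5312324 ≈ -1.6942e-6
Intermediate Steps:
N(Y, J) = (3 + Y)/(J + Y) (N(Y, J) = (Y + 3)/(Y + J) = (3 + Y)/(J + Y))
m = 268324/9 (m = (-173 + (3 - 13)/(-17 - 13))**2 = (-173 - 10/(-30))**2 = (-173 - 1/30*(-10))**2 = (-173 + 1/3)**2 = (-518/3)**2 = 268324/9 ≈ 29814.)
1/(m - 1*620072) = 1/(268324/9 - 1*620072) = 1/(268324/9 - 620072) = 1/(-5312324/9) = -9/5312324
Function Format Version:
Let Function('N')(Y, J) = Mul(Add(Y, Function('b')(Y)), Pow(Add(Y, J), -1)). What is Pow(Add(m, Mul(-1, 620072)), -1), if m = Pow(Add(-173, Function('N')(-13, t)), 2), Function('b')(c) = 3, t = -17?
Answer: Rational(-9, 5312324) ≈ -1.6942e-6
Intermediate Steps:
Function('N')(Y, J) = Mul(Pow(Add(J, Y), -1), Add(3, Y)) (Function('N')(Y, J) = Mul(Add(Y, 3), Pow(Add(Y, J), -1)) = Mul(Add(3, Y), Pow(Add(J, Y), -1)) = Mul(Pow(Add(J, Y), -1), Add(3, Y)))
m = Rational(268324, 9) (m = Pow(Add(-173, Mul(Pow(Add(-17, -13), -1), Add(3, -13))), 2) = Pow(Add(-173, Mul(Pow(-30, -1), -10)), 2) = Pow(Add(-173, Mul(Rational(-1, 30), -10)), 2) = Pow(Add(-173, Rational(1, 3)), 2) = Pow(Rational(-518, 3), 2) = Rational(268324, 9) ≈ 29814.)
Pow(Add(m, Mul(-1, 620072)), -1) = Pow(Add(Rational(268324, 9), Mul(-1, 620072)), -1) = Pow(Add(Rational(268324, 9), -620072), -1) = Pow(Rational(-5312324, 9), -1) = Rational(-9, 5312324)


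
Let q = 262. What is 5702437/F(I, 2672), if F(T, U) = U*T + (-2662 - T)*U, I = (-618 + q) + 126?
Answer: -5702437/7112864 ≈ -0.80171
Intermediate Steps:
I = -230 (I = (-618 + 262) + 126 = -356 + 126 = -230)
F(T, U) = T*U + U*(-2662 - T)
5702437/F(I, 2672) = 5702437/((-2662*2672)) = 5702437/(-7112864) = 5702437*(-1/7112864) = -5702437/7112864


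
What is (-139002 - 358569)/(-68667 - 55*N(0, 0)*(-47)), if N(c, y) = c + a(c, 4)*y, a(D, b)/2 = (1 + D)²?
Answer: 165857/22889 ≈ 7.2461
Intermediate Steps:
a(D, b) = 2*(1 + D)²
N(c, y) = c + 2*y*(1 + c)² (N(c, y) = c + (2*(1 + c)²)*y = c + 2*y*(1 + c)²)
(-139002 - 358569)/(-68667 - 55*N(0, 0)*(-47)) = (-139002 - 358569)/(-68667 - 55*(0 + 2*0*(1 + 0)²)*(-47)) = -497571/(-68667 - 55*(0 + 2*0*1²)*(-47)) = -497571/(-68667 - 55*(0 + 2*0*1)*(-47)) = -497571/(-68667 - 55*(0 + 0)*(-47)) = -497571/(-68667 - 55*0*(-47)) = -497571/(-68667 + 0*(-47)) = -497571/(-68667 + 0) = -497571/(-68667) = -497571*(-1/68667) = 165857/22889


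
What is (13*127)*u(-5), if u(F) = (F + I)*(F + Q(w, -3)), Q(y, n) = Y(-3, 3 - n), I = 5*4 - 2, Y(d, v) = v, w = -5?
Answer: 21463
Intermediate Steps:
I = 18 (I = 20 - 2 = 18)
Q(y, n) = 3 - n
u(F) = (6 + F)*(18 + F) (u(F) = (F + 18)*(F + (3 - 1*(-3))) = (18 + F)*(F + (3 + 3)) = (18 + F)*(F + 6) = (18 + F)*(6 + F) = (6 + F)*(18 + F))
(13*127)*u(-5) = (13*127)*(108 + (-5)² + 24*(-5)) = 1651*(108 + 25 - 120) = 1651*13 = 21463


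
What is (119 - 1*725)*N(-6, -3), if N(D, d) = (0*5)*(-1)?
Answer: 0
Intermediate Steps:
N(D, d) = 0 (N(D, d) = 0*(-1) = 0)
(119 - 1*725)*N(-6, -3) = (119 - 1*725)*0 = (119 - 725)*0 = -606*0 = 0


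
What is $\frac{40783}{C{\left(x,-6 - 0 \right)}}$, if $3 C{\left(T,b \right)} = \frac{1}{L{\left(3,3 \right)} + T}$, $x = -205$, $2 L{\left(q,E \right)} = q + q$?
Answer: $-24714498$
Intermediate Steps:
$L{\left(q,E \right)} = q$ ($L{\left(q,E \right)} = \frac{q + q}{2} = \frac{2 q}{2} = q$)
$C{\left(T,b \right)} = \frac{1}{3 \left(3 + T\right)}$
$\frac{40783}{C{\left(x,-6 - 0 \right)}} = \frac{40783}{\frac{1}{3} \frac{1}{3 - 205}} = \frac{40783}{\frac{1}{3} \frac{1}{-202}} = \frac{40783}{\frac{1}{3} \left(- \frac{1}{202}\right)} = \frac{40783}{- \frac{1}{606}} = 40783 \left(-606\right) = -24714498$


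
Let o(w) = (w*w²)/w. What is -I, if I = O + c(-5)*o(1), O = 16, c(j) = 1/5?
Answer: -81/5 ≈ -16.200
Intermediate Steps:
c(j) = ⅕
o(w) = w² (o(w) = w³/w = w²)
I = 81/5 (I = 16 + (⅕)*1² = 16 + (⅕)*1 = 16 + ⅕ = 81/5 ≈ 16.200)
-I = -1*81/5 = -81/5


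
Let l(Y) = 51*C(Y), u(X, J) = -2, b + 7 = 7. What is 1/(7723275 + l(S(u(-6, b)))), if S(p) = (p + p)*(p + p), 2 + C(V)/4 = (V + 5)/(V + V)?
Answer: 8/61784007 ≈ 1.2948e-7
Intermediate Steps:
b = 0 (b = -7 + 7 = 0)
C(V) = -8 + 2*(5 + V)/V (C(V) = -8 + 4*((V + 5)/(V + V)) = -8 + 4*((5 + V)/((2*V))) = -8 + 4*((5 + V)*(1/(2*V))) = -8 + 4*((5 + V)/(2*V)) = -8 + 2*(5 + V)/V)
S(p) = 4*p**2 (S(p) = (2*p)*(2*p) = 4*p**2)
l(Y) = -306 + 510/Y (l(Y) = 51*(-6 + 10/Y) = -306 + 510/Y)
1/(7723275 + l(S(u(-6, b)))) = 1/(7723275 + (-306 + 510/((4*(-2)**2)))) = 1/(7723275 + (-306 + 510/((4*4)))) = 1/(7723275 + (-306 + 510/16)) = 1/(7723275 + (-306 + 510*(1/16))) = 1/(7723275 + (-306 + 255/8)) = 1/(7723275 - 2193/8) = 1/(61784007/8) = 8/61784007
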